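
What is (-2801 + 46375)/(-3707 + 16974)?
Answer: 43574/13267 ≈ 3.2844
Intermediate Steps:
(-2801 + 46375)/(-3707 + 16974) = 43574/13267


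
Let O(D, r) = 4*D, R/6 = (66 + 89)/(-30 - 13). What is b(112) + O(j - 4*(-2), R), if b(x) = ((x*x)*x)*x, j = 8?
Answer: 157352000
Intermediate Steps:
R = -930/43 (R = 6*((66 + 89)/(-30 - 13)) = 6*(155/(-43)) = 6*(155*(-1/43)) = 6*(-155/43) = -930/43 ≈ -21.628)
b(x) = x⁴ (b(x) = (x²*x)*x = x³*x = x⁴)
b(112) + O(j - 4*(-2), R) = 112⁴ + 4*(8 - 4*(-2)) = 157351936 + 4*(8 + 8) = 157351936 + 4*16 = 157351936 + 64 = 157352000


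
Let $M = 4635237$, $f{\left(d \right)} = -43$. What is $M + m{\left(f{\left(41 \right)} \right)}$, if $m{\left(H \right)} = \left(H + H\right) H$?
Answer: $4638935$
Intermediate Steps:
$m{\left(H \right)} = 2 H^{2}$ ($m{\left(H \right)} = 2 H H = 2 H^{2}$)
$M + m{\left(f{\left(41 \right)} \right)} = 4635237 + 2 \left(-43\right)^{2} = 4635237 + 2 \cdot 1849 = 4635237 + 3698 = 4638935$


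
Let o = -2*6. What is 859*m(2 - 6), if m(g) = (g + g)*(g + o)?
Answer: 109952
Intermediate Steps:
o = -12
m(g) = 2*g*(-12 + g) (m(g) = (g + g)*(g - 12) = (2*g)*(-12 + g) = 2*g*(-12 + g))
859*m(2 - 6) = 859*(2*(2 - 6)*(-12 + (2 - 6))) = 859*(2*(-4)*(-12 - 4)) = 859*(2*(-4)*(-16)) = 859*128 = 109952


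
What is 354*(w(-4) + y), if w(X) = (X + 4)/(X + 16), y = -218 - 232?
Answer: -159300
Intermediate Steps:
y = -450
w(X) = (4 + X)/(16 + X)
354*(w(-4) + y) = 354*((4 - 4)/(16 - 4) - 450) = 354*(0/12 - 450) = 354*((1/12)*0 - 450) = 354*(0 - 450) = 354*(-450) = -159300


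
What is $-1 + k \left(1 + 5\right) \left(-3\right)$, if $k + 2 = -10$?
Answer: $215$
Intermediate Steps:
$k = -12$ ($k = -2 - 10 = -12$)
$-1 + k \left(1 + 5\right) \left(-3\right) = -1 - 12 \left(1 + 5\right) \left(-3\right) = -1 - 12 \cdot 6 \left(-3\right) = -1 - -216 = -1 + 216 = 215$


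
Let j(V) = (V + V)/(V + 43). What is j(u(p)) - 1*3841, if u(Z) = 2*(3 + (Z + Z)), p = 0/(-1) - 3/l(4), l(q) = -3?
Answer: -203553/53 ≈ -3840.6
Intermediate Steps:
p = 1 (p = 0/(-1) - 3/(-3) = 0*(-1) - 3*(-1/3) = 0 + 1 = 1)
u(Z) = 6 + 4*Z (u(Z) = 2*(3 + 2*Z) = 6 + 4*Z)
j(V) = 2*V/(43 + V) (j(V) = (2*V)/(43 + V) = 2*V/(43 + V))
j(u(p)) - 1*3841 = 2*(6 + 4*1)/(43 + (6 + 4*1)) - 1*3841 = 2*(6 + 4)/(43 + (6 + 4)) - 3841 = 2*10/(43 + 10) - 3841 = 2*10/53 - 3841 = 2*10*(1/53) - 3841 = 20/53 - 3841 = -203553/53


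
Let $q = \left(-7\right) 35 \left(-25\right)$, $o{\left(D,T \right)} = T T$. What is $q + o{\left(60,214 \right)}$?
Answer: $51921$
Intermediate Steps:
$o{\left(D,T \right)} = T^{2}$
$q = 6125$ ($q = \left(-245\right) \left(-25\right) = 6125$)
$q + o{\left(60,214 \right)} = 6125 + 214^{2} = 6125 + 45796 = 51921$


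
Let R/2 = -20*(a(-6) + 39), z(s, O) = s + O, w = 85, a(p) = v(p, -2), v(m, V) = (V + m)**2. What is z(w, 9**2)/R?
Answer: -83/2060 ≈ -0.040291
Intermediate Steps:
a(p) = (-2 + p)**2
z(s, O) = O + s
R = -4120 (R = 2*(-20*((-2 - 6)**2 + 39)) = 2*(-20*((-8)**2 + 39)) = 2*(-20*(64 + 39)) = 2*(-20*103) = 2*(-1*2060) = 2*(-2060) = -4120)
z(w, 9**2)/R = (9**2 + 85)/(-4120) = (81 + 85)*(-1/4120) = 166*(-1/4120) = -83/2060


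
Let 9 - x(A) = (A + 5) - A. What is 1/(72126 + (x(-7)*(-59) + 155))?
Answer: 1/72045 ≈ 1.3880e-5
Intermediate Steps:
x(A) = 4 (x(A) = 9 - ((A + 5) - A) = 9 - ((5 + A) - A) = 9 - 1*5 = 9 - 5 = 4)
1/(72126 + (x(-7)*(-59) + 155)) = 1/(72126 + (4*(-59) + 155)) = 1/(72126 + (-236 + 155)) = 1/(72126 - 81) = 1/72045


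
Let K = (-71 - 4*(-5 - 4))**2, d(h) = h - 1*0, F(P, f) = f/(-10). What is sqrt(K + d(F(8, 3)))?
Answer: sqrt(122470)/10 ≈ 34.996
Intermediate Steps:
F(P, f) = -f/10 (F(P, f) = f*(-1/10) = -f/10)
d(h) = h (d(h) = h + 0 = h)
K = 1225 (K = (-71 - 4*(-9))**2 = (-71 + 36)**2 = (-35)**2 = 1225)
sqrt(K + d(F(8, 3))) = sqrt(1225 - 1/10*3) = sqrt(1225 - 3/10) = sqrt(12247/10) = sqrt(122470)/10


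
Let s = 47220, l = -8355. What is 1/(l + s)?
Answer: 1/38865 ≈ 2.5730e-5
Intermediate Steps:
1/(l + s) = 1/(-8355 + 47220) = 1/38865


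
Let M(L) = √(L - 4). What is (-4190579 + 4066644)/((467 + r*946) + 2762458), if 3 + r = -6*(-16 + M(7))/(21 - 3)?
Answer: -25489835385/568707509941 - 31975230*√3/6255782609351 ≈ -0.044829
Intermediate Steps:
M(L) = √(-4 + L)
r = 7/3 - √3/3 (r = -3 - 6*(-16 + √(-4 + 7))/(21 - 3) = -3 - 6*(-16 + √3)/18 = -3 - 6*(-8/9 + √3/18) = -3 + (16/3 - √3/3) = 7/3 - √3/3 ≈ 1.7560)
(-4190579 + 4066644)/((467 + r*946) + 2762458) = (-4190579 + 4066644)/((467 + (7/3 - √3/3)*946) + 2762458) = -123935/((467 + (6622/3 - 946*√3/3)) + 2762458) = -123935/((8023/3 - 946*√3/3) + 2762458) = -123935/(8295397/3 - 946*√3/3)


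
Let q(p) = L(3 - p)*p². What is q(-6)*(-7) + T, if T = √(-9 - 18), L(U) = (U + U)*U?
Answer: -40824 + 3*I*√3 ≈ -40824.0 + 5.1962*I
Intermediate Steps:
L(U) = 2*U² (L(U) = (2*U)*U = 2*U²)
T = 3*I*√3 (T = √(-27) = 3*I*√3 ≈ 5.1962*I)
q(p) = 2*p²*(3 - p)² (q(p) = (2*(3 - p)²)*p² = 2*p²*(3 - p)²)
q(-6)*(-7) + T = (2*(-6)²*(-3 - 6)²)*(-7) + 3*I*√3 = (2*36*(-9)²)*(-7) + 3*I*√3 = (2*36*81)*(-7) + 3*I*√3 = 5832*(-7) + 3*I*√3 = -40824 + 3*I*√3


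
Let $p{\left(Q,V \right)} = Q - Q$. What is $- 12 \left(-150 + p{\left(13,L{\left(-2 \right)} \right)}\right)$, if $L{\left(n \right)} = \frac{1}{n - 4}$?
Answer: $1800$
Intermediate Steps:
$L{\left(n \right)} = \frac{1}{-4 + n}$
$p{\left(Q,V \right)} = 0$
$- 12 \left(-150 + p{\left(13,L{\left(-2 \right)} \right)}\right) = - 12 \left(-150 + 0\right) = \left(-12\right) \left(-150\right) = 1800$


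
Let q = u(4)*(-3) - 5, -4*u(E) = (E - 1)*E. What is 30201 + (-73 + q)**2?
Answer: 34962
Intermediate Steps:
u(E) = -E*(-1 + E)/4 (u(E) = -(E - 1)*E/4 = -(-1 + E)*E/4 = -E*(-1 + E)/4)
q = 4 (q = ((1/4)*4*(1 - 1*4))*(-3) - 5 = ((1/4)*4*(1 - 4))*(-3) - 5 = ((1/4)*4*(-3))*(-3) - 5 = -3*(-3) - 5 = 9 - 5 = 4)
30201 + (-73 + q)**2 = 30201 + (-73 + 4)**2 = 30201 + (-69)**2 = 30201 + 4761 = 34962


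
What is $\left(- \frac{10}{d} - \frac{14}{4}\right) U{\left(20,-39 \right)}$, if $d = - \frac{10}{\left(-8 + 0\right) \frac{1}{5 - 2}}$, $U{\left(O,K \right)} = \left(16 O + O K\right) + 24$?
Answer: $\frac{8066}{3} \approx 2688.7$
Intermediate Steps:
$U{\left(O,K \right)} = 24 + 16 O + K O$ ($U{\left(O,K \right)} = \left(16 O + K O\right) + 24 = 24 + 16 O + K O$)
$d = \frac{15}{4}$ ($d = - \frac{10}{\left(-8\right) \frac{1}{3}} = - \frac{10}{- \frac{8}{3}} = \left(-10\right) \left(- \frac{3}{8}\right) = \frac{15}{4} \approx 3.75$)
$\left(- \frac{10}{d} - \frac{14}{4}\right) U{\left(20,-39 \right)} = \left(- \frac{10}{\frac{15}{4}} - \frac{14}{4}\right) \left(24 + 16 \cdot 20 - 780\right) = \left(\left(-10\right) \frac{4}{15} - \frac{7}{2}\right) \left(24 + 320 - 780\right) = \left(- \frac{8}{3} - \frac{7}{2}\right) \left(-436\right) = \left(- \frac{37}{6}\right) \left(-436\right) = \frac{8066}{3}$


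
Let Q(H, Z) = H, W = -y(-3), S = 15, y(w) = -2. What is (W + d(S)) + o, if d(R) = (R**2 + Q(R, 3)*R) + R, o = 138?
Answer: 605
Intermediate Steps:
W = 2 (W = -1*(-2) = 2)
d(R) = R + 2*R**2 (d(R) = (R**2 + R*R) + R = (R**2 + R**2) + R = 2*R**2 + R = R + 2*R**2)
(W + d(S)) + o = (2 + 15*(1 + 2*15)) + 138 = (2 + 15*(1 + 30)) + 138 = (2 + 15*31) + 138 = (2 + 465) + 138 = 467 + 138 = 605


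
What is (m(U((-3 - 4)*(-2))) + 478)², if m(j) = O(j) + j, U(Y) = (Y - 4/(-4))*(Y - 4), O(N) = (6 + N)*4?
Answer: 1567504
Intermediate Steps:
O(N) = 24 + 4*N
U(Y) = (1 + Y)*(-4 + Y) (U(Y) = (Y - 4*(-¼))*(-4 + Y) = (Y + 1)*(-4 + Y) = (1 + Y)*(-4 + Y))
m(j) = 24 + 5*j (m(j) = (24 + 4*j) + j = 24 + 5*j)
(m(U((-3 - 4)*(-2))) + 478)² = ((24 + 5*(-4 + ((-3 - 4)*(-2))² - 3*(-3 - 4)*(-2))) + 478)² = ((24 + 5*(-4 + (-7*(-2))² - (-21)*(-2))) + 478)² = ((24 + 5*(-4 + 14² - 3*14)) + 478)² = ((24 + 5*(-4 + 196 - 42)) + 478)² = ((24 + 5*150) + 478)² = ((24 + 750) + 478)² = (774 + 478)² = 1252² = 1567504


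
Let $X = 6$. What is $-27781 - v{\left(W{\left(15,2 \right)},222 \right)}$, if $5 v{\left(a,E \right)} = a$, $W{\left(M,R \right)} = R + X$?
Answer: $- \frac{138913}{5} \approx -27783.0$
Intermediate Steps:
$W{\left(M,R \right)} = 6 + R$ ($W{\left(M,R \right)} = R + 6 = 6 + R$)
$v{\left(a,E \right)} = \frac{a}{5}$
$-27781 - v{\left(W{\left(15,2 \right)},222 \right)} = -27781 - \frac{6 + 2}{5} = -27781 - \frac{1}{5} \cdot 8 = -27781 - \frac{8}{5} = - \frac{138913}{5}$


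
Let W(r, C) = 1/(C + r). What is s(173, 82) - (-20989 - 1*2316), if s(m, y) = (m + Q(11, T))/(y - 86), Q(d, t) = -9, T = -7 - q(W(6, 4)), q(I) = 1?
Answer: 23264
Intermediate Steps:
T = -8 (T = -7 - 1*1 = -7 - 1 = -8)
s(m, y) = (-9 + m)/(-86 + y) (s(m, y) = (m - 9)/(y - 86) = (-9 + m)/(-86 + y))
s(173, 82) - (-20989 - 1*2316) = (-9 + 173)/(-86 + 82) - (-20989 - 1*2316) = 164/(-4) - (-20989 - 2316) = -¼*164 - 1*(-23305) = -41 + 23305 = 23264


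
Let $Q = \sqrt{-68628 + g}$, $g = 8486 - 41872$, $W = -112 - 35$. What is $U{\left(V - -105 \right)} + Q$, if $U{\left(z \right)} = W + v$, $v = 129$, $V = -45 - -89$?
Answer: $-18 + i \sqrt{102014} \approx -18.0 + 319.4 i$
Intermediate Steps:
$W = -147$
$V = 44$ ($V = -45 + 89 = 44$)
$g = -33386$
$Q = i \sqrt{102014}$ ($Q = \sqrt{-68628 - 33386} = \sqrt{-102014} = i \sqrt{102014} \approx 319.4 i$)
$U{\left(z \right)} = -18$ ($U{\left(z \right)} = -147 + 129 = -18$)
$U{\left(V - -105 \right)} + Q = -18 + i \sqrt{102014}$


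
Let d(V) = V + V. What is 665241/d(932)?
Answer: 665241/1864 ≈ 356.89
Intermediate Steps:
d(V) = 2*V
665241/d(932) = 665241/((2*932)) = 665241/1864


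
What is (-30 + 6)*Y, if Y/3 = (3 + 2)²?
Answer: -1800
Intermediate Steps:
Y = 75 (Y = 3*(3 + 2)² = 3*5² = 3*25 = 75)
(-30 + 6)*Y = (-30 + 6)*75 = -24*75 = -1800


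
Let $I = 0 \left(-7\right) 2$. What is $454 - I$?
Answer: $454$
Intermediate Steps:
$I = 0$ ($I = 0 \cdot 2 = 0$)
$454 - I = 454 - 0 = 454 + 0 = 454$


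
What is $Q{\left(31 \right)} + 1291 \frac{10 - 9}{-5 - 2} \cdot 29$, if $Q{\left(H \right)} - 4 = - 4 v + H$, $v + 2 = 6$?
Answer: $- \frac{37306}{7} \approx -5329.4$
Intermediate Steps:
$v = 4$ ($v = -2 + 6 = 4$)
$Q{\left(H \right)} = -12 + H$ ($Q{\left(H \right)} = 4 + \left(\left(-4\right) 4 + H\right) = 4 + \left(-16 + H\right) = -12 + H$)
$Q{\left(31 \right)} + 1291 \frac{10 - 9}{-5 - 2} \cdot 29 = \left(-12 + 31\right) + 1291 \frac{10 - 9}{-5 - 2} \cdot 29 = 19 + 1291 \cdot 1 \frac{1}{-7} \cdot 29 = 19 + 1291 \cdot 1 \left(- \frac{1}{7}\right) 29 = 19 + 1291 \left(\left(- \frac{1}{7}\right) 29\right) = 19 + 1291 \left(- \frac{29}{7}\right) = 19 - \frac{37439}{7} = - \frac{37306}{7}$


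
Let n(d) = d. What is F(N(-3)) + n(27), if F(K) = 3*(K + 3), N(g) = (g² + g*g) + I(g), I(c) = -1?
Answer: 87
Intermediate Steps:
N(g) = -1 + 2*g² (N(g) = (g² + g*g) - 1 = (g² + g²) - 1 = 2*g² - 1 = -1 + 2*g²)
F(K) = 9 + 3*K (F(K) = 3*(3 + K) = 9 + 3*K)
F(N(-3)) + n(27) = (9 + 3*(-1 + 2*(-3)²)) + 27 = (9 + 3*(-1 + 2*9)) + 27 = (9 + 3*(-1 + 18)) + 27 = (9 + 3*17) + 27 = (9 + 51) + 27 = 60 + 27 = 87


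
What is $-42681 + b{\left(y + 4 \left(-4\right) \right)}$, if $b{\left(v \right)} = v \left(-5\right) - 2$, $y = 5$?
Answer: $-42628$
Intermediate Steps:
$b{\left(v \right)} = -2 - 5 v$ ($b{\left(v \right)} = - 5 v - 2 = -2 - 5 v$)
$-42681 + b{\left(y + 4 \left(-4\right) \right)} = -42681 - \left(2 + 5 \left(5 + 4 \left(-4\right)\right)\right) = -42681 - \left(2 + 5 \left(5 - 16\right)\right) = -42681 - -53 = -42681 + \left(-2 + 55\right) = -42681 + 53 = -42628$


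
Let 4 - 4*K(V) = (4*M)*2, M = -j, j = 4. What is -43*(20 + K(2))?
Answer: -1247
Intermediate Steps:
M = -4 (M = -1*4 = -4)
K(V) = 9 (K(V) = 1 - 4*(-4)*2/4 = 1 - (-4)*2 = 1 - 1/4*(-32) = 1 + 8 = 9)
-43*(20 + K(2)) = -43*(20 + 9) = -43*29 = -1247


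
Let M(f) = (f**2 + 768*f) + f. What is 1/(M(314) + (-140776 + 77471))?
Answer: 1/276757 ≈ 3.6133e-6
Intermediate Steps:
M(f) = f**2 + 769*f
1/(M(314) + (-140776 + 77471)) = 1/(314*(769 + 314) + (-140776 + 77471)) = 1/(314*1083 - 63305) = 1/(340062 - 63305) = 1/276757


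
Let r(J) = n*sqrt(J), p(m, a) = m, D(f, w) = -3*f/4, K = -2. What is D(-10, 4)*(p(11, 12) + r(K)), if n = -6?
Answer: 165/2 - 45*I*sqrt(2) ≈ 82.5 - 63.64*I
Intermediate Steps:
D(f, w) = -3*f/4
r(J) = -6*sqrt(J)
D(-10, 4)*(p(11, 12) + r(K)) = (-3/4*(-10))*(11 - 6*I*sqrt(2)) = 15*(11 - 6*I*sqrt(2))/2 = 165/2 - 45*I*sqrt(2)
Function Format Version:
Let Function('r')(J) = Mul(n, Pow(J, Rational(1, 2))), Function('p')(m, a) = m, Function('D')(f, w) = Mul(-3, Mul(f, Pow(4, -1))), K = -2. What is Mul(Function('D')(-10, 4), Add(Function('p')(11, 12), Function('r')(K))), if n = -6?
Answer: Add(Rational(165, 2), Mul(-45, I, Pow(2, Rational(1, 2)))) ≈ Add(82.500, Mul(-63.640, I))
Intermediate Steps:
Function('D')(f, w) = Mul(Rational(-3, 4), f) (Function('D')(f, w) = Mul(-3, Mul(f, Rational(1, 4))) = Mul(-3, Mul(Rational(1, 4), f)) = Mul(Rational(-3, 4), f))
Function('r')(J) = Mul(-6, Pow(J, Rational(1, 2)))
Mul(Function('D')(-10, 4), Add(Function('p')(11, 12), Function('r')(K))) = Mul(Mul(Rational(-3, 4), -10), Add(11, Mul(-6, Pow(-2, Rational(1, 2))))) = Mul(Rational(15, 2), Add(11, Mul(-6, Mul(I, Pow(2, Rational(1, 2)))))) = Mul(Rational(15, 2), Add(11, Mul(-6, I, Pow(2, Rational(1, 2))))) = Add(Rational(165, 2), Mul(-45, I, Pow(2, Rational(1, 2))))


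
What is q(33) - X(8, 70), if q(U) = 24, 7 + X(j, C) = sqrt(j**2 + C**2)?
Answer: 31 - 2*sqrt(1241) ≈ -39.456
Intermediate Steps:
X(j, C) = -7 + sqrt(C**2 + j**2) (X(j, C) = -7 + sqrt(j**2 + C**2) = -7 + sqrt(C**2 + j**2))
q(33) - X(8, 70) = 24 - (-7 + sqrt(70**2 + 8**2)) = 24 - (-7 + sqrt(4900 + 64)) = 24 - (-7 + sqrt(4964)) = 24 - (-7 + 2*sqrt(1241)) = 24 + (7 - 2*sqrt(1241)) = 31 - 2*sqrt(1241)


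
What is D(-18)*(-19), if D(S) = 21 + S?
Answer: -57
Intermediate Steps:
D(-18)*(-19) = (21 - 18)*(-19) = 3*(-19) = -57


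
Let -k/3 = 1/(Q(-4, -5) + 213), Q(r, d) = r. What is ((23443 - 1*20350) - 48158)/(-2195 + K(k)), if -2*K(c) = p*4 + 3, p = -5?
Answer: 90130/4373 ≈ 20.611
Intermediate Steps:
k = -3/209 (k = -3/(-4 + 213) = -3/209 ≈ -0.014354)
K(c) = 17/2 (K(c) = -(-5*4 + 3)/2 = -(-20 + 3)/2 = -½*(-17) = 17/2)
((23443 - 1*20350) - 48158)/(-2195 + K(k)) = ((23443 - 1*20350) - 48158)/(-2195 + 17/2) = ((23443 - 20350) - 48158)/(-4373/2) = (3093 - 48158)*(-2/4373) = -45065*(-2/4373) = 90130/4373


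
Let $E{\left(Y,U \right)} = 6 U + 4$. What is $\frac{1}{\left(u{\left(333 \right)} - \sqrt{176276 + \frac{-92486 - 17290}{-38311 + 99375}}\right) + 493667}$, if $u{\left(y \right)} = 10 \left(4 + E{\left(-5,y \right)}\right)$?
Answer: $\frac{3921278191}{2014465135726871} + \frac{\sqrt{10270209026138}}{2014465135726871} \approx 1.9482 \cdot 10^{-6}$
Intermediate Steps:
$E{\left(Y,U \right)} = 4 + 6 U$
$u{\left(y \right)} = 80 + 60 y$ ($u{\left(y \right)} = 10 \left(4 + \left(4 + 6 y\right)\right) = 10 \left(8 + 6 y\right) = 80 + 60 y$)
$\frac{1}{\left(u{\left(333 \right)} - \sqrt{176276 + \frac{-92486 - 17290}{-38311 + 99375}}\right) + 493667} = \frac{1}{\left(\left(80 + 60 \cdot 333\right) - \sqrt{176276 + \frac{-92486 - 17290}{-38311 + 99375}}\right) + 493667} = \frac{1}{\left(\left(80 + 19980\right) - \sqrt{176276 - \frac{109776}{61064}}\right) + 493667} = \frac{1}{\left(20060 - \sqrt{176276 - \frac{13722}{7633}}\right) + 493667} = \frac{1}{\left(20060 - \sqrt{\frac{1345500986}{7633}}\right) + 493667} = \frac{1}{\left(20060 - \frac{\sqrt{10270209026138}}{7633}\right) + 493667} = \frac{1}{513727 - \frac{\sqrt{10270209026138}}{7633}}$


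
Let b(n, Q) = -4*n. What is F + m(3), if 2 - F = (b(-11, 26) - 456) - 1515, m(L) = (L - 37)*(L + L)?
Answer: 1725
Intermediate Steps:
m(L) = 2*L*(-37 + L) (m(L) = (-37 + L)*(2*L) = 2*L*(-37 + L))
F = 1929 (F = 2 - ((-4*(-11) - 456) - 1515) = 2 - ((44 - 456) - 1515) = 2 - (-412 - 1515) = 2 - 1*(-1927) = 2 + 1927 = 1929)
F + m(3) = 1929 + 2*3*(-37 + 3) = 1929 + 2*3*(-34) = 1929 - 204 = 1725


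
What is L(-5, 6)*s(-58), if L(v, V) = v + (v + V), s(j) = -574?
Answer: 2296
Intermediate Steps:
L(v, V) = V + 2*v (L(v, V) = v + (V + v) = V + 2*v)
L(-5, 6)*s(-58) = (6 + 2*(-5))*(-574) = (6 - 10)*(-574) = -4*(-574) = 2296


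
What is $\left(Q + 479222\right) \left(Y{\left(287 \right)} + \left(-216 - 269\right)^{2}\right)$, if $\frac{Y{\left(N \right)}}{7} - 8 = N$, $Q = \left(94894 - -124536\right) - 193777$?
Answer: $119801788750$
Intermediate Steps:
$Q = 25653$ ($Q = \left(94894 + 124536\right) - 193777 = 219430 - 193777 = 25653$)
$Y{\left(N \right)} = 56 + 7 N$
$\left(Q + 479222\right) \left(Y{\left(287 \right)} + \left(-216 - 269\right)^{2}\right) = \left(25653 + 479222\right) \left(\left(56 + 7 \cdot 287\right) + \left(-216 - 269\right)^{2}\right) = 504875 \left(\left(56 + 2009\right) + \left(-485\right)^{2}\right) = 504875 \left(2065 + 235225\right) = 504875 \cdot 237290 = 119801788750$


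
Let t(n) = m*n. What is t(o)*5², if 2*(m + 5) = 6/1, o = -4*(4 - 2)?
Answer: 400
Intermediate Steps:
o = -8 (o = -4*2 = -8)
m = -2 (m = -5 + (6/1)/2 = -5 + (6*1)/2 = -5 + (½)*6 = -5 + 3 = -2)
t(n) = -2*n
t(o)*5² = -2*(-8)*5² = 16*25 = 400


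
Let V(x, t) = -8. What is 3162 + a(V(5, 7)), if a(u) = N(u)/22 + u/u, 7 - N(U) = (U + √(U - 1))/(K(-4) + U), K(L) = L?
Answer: 208777/66 + I/88 ≈ 3163.3 + 0.011364*I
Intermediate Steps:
N(U) = 7 - (U + √(-1 + U))/(-4 + U) (N(U) = 7 - (U + √(U - 1))/(-4 + U) = 7 - (U + √(-1 + U))/(-4 + U))
a(u) = 1 + (-28 - √(-1 + u) + 6*u)/(22*(-4 + u)) (a(u) = ((-28 - √(-1 + u) + 6*u)/(-4 + u))/22 + u/u = ((-28 - √(-1 + u) + 6*u)/(-4 + u))*(1/22) + 1 = (-28 - √(-1 + u) + 6*u)/(22*(-4 + u)) + 1 = 1 + (-28 - √(-1 + u) + 6*u)/(22*(-4 + u)))
3162 + a(V(5, 7)) = 3162 + (-116 - √(-1 - 8) + 28*(-8))/(22*(-4 - 8)) = 3162 + (1/22)*(-116 - √(-9) - 224)/(-12) = 3162 + (1/22)*(-1/12)*(-116 - 3*I - 224) = 3162 + (1/22)*(-1/12)*(-340 - 3*I) = 3162 + (85/66 + I/88) = 208777/66 + I/88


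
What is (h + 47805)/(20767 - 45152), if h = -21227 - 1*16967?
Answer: -9611/24385 ≈ -0.39414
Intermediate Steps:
h = -38194 (h = -21227 - 16967 = -38194)
(h + 47805)/(20767 - 45152) = (-38194 + 47805)/(20767 - 45152) = 9611/(-24385) = 9611*(-1/24385) = -9611/24385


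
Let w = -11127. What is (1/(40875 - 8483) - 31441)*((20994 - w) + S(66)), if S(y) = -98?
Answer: -32613403920033/32392 ≈ -1.0068e+9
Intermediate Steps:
(1/(40875 - 8483) - 31441)*((20994 - w) + S(66)) = (1/(40875 - 8483) - 31441)*((20994 - 1*(-11127)) - 98) = (1/32392 - 31441)*((20994 + 11127) - 98) = (1/32392 - 31441)*(32121 - 98) = -1018436871/32392*32023 = -32613403920033/32392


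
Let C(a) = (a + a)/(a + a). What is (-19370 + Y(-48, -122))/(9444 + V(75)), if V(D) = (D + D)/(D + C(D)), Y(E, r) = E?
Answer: -737884/358947 ≈ -2.0557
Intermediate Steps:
C(a) = 1 (C(a) = (2*a)/((2*a)) = (2*a)*(1/(2*a)) = 1)
V(D) = 2*D/(1 + D) (V(D) = (D + D)/(D + 1) = (2*D)/(1 + D) = 2*D/(1 + D))
(-19370 + Y(-48, -122))/(9444 + V(75)) = (-19370 - 48)/(9444 + 2*75/(1 + 75)) = -19418/(9444 + 2*75/76) = -19418/(9444 + 2*75*(1/76)) = -19418/(9444 + 75/38) = -19418/358947/38 = -19418*38/358947 = -737884/358947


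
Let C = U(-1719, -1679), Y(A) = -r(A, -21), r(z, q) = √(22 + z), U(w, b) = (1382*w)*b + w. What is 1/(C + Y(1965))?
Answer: 3988728063/15909951560563729982 + √1987/15909951560563729982 ≈ 2.5071e-10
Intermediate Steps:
U(w, b) = w + 1382*b*w (U(w, b) = 1382*b*w + w = w + 1382*b*w)
Y(A) = -√(22 + A)
C = 3988728063 (C = -1719*(1 + 1382*(-1679)) = -1719*(1 - 2320378) = -1719*(-2320377) = 3988728063)
1/(C + Y(1965)) = 1/(3988728063 - √(22 + 1965)) = 1/(3988728063 - √1987)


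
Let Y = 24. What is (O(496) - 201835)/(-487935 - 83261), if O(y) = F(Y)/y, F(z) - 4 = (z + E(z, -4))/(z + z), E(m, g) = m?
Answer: 100110155/283313216 ≈ 0.35335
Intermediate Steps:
F(z) = 5 (F(z) = 4 + (z + z)/(z + z) = 4 + (2*z)/((2*z)) = 4 + (2*z)*(1/(2*z)) = 4 + 1 = 5)
O(y) = 5/y
(O(496) - 201835)/(-487935 - 83261) = (5/496 - 201835)/(-487935 - 83261) = (5*(1/496) - 201835)/(-571196) = (5/496 - 201835)*(-1/571196) = -100110155/496*(-1/571196) = 100110155/283313216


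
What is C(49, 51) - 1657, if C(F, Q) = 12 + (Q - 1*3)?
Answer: -1597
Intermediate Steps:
C(F, Q) = 9 + Q (C(F, Q) = 12 + (Q - 3) = 12 + (-3 + Q) = 9 + Q)
C(49, 51) - 1657 = (9 + 51) - 1657 = 60 - 1657 = -1597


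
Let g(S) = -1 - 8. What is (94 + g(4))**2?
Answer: 7225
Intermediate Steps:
g(S) = -9
(94 + g(4))**2 = (94 - 9)**2 = 85**2 = 7225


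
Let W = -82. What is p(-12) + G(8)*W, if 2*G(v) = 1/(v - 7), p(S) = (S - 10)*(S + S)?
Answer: 487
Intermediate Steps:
p(S) = 2*S*(-10 + S) (p(S) = (-10 + S)*(2*S) = 2*S*(-10 + S))
G(v) = 1/(2*(-7 + v)) (G(v) = 1/(2*(v - 7)) = 1/(2*(-7 + v)))
p(-12) + G(8)*W = 2*(-12)*(-10 - 12) + (1/(2*(-7 + 8)))*(-82) = 2*(-12)*(-22) + ((1/2)/1)*(-82) = 528 + ((1/2)*1)*(-82) = 528 + (1/2)*(-82) = 528 - 41 = 487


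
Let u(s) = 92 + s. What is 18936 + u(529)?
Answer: 19557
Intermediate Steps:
18936 + u(529) = 18936 + (92 + 529) = 18936 + 621 = 19557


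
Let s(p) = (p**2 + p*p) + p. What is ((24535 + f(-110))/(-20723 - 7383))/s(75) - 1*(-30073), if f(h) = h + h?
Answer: 638149960569/21220030 ≈ 30073.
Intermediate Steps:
f(h) = 2*h
s(p) = p + 2*p**2 (s(p) = (p**2 + p**2) + p = 2*p**2 + p = p + 2*p**2)
((24535 + f(-110))/(-20723 - 7383))/s(75) - 1*(-30073) = ((24535 + 2*(-110))/(-20723 - 7383))/((75*(1 + 2*75))) - 1*(-30073) = ((24535 - 220)/(-28106))/((75*(1 + 150))) + 30073 = (24315*(-1/28106))/((75*151)) + 30073 = -24315/28106/11325 + 30073 = -24315/28106*1/11325 + 30073 = -1621/21220030 + 30073 = 638149960569/21220030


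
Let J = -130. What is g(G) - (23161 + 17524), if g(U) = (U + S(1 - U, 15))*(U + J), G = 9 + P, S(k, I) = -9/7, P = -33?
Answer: -36791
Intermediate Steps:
S(k, I) = -9/7 (S(k, I) = -9*1/7 = -9/7)
G = -24 (G = 9 - 33 = -24)
g(U) = (-130 + U)*(-9/7 + U) (g(U) = (U - 9/7)*(U - 130) = (-9/7 + U)*(-130 + U) = (-130 + U)*(-9/7 + U))
g(G) - (23161 + 17524) = (1170/7 + (-24)**2 - 919/7*(-24)) - (23161 + 17524) = (1170/7 + 576 + 22056/7) - 1*40685 = 3894 - 40685 = -36791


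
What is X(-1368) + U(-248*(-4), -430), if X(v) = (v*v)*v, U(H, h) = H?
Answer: -2560107040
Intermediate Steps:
X(v) = v³ (X(v) = v²*v = v³)
X(-1368) + U(-248*(-4), -430) = (-1368)³ - 248*(-4) = -2560108032 + 992 = -2560107040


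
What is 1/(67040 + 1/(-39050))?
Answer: 39050/2617911999 ≈ 1.4916e-5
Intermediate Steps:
1/(67040 + 1/(-39050)) = 1/(67040 - 1/39050) = 1/(2617911999/39050) = 39050/2617911999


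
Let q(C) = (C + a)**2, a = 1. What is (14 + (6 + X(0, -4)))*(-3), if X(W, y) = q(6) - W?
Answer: -207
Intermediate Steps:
q(C) = (1 + C)**2 (q(C) = (C + 1)**2 = (1 + C)**2)
X(W, y) = 49 - W (X(W, y) = (1 + 6)**2 - W = 7**2 - W = 49 - W)
(14 + (6 + X(0, -4)))*(-3) = (14 + (6 + (49 - 1*0)))*(-3) = (14 + (6 + (49 + 0)))*(-3) = (14 + (6 + 49))*(-3) = (14 + 55)*(-3) = 69*(-3) = -207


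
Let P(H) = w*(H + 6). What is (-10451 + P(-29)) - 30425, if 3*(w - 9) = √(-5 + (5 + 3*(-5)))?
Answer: -41083 - 23*I*√15/3 ≈ -41083.0 - 29.693*I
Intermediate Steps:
w = 9 + I*√15/3 (w = 9 + √(-5 + (5 + 3*(-5)))/3 = 9 + √(-5 + (5 - 15))/3 = 9 + √(-5 - 10)/3 = 9 + √(-15)/3 = 9 + (I*√15)/3 = 9 + I*√15/3 ≈ 9.0 + 1.291*I)
P(H) = (6 + H)*(9 + I*√15/3) (P(H) = (9 + I*√15/3)*(H + 6) = (9 + I*√15/3)*(6 + H) = (6 + H)*(9 + I*√15/3))
(-10451 + P(-29)) - 30425 = (-10451 + (6 - 29)*(27 + I*√15)/3) - 30425 = (-10451 + (⅓)*(-23)*(27 + I*√15)) - 30425 = (-10451 + (-207 - 23*I*√15/3)) - 30425 = (-10658 - 23*I*√15/3) - 30425 = -41083 - 23*I*√15/3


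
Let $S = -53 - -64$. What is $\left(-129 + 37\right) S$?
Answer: $-1012$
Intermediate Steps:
$S = 11$ ($S = -53 + 64 = 11$)
$\left(-129 + 37\right) S = \left(-129 + 37\right) 11 = \left(-92\right) 11 = -1012$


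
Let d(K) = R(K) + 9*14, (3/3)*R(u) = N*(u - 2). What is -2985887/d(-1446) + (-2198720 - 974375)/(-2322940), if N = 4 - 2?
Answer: 36551714847/33866020 ≈ 1079.3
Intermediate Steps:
N = 2
R(u) = -4 + 2*u (R(u) = 2*(u - 2) = 2*(-2 + u) = -4 + 2*u)
d(K) = 122 + 2*K (d(K) = (-4 + 2*K) + 9*14 = (-4 + 2*K) + 126 = 122 + 2*K)
-2985887/d(-1446) + (-2198720 - 974375)/(-2322940) = -2985887/(122 + 2*(-1446)) + (-2198720 - 974375)/(-2322940) = -2985887/(122 - 2892) - 3173095*(-1/2322940) = -2985887/(-2770) + 33401/24452 = -2985887*(-1/2770) + 33401/24452 = 2985887/2770 + 33401/24452 = 36551714847/33866020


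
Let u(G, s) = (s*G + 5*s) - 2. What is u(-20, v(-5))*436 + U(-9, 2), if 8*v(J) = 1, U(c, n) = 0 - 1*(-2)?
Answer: -3375/2 ≈ -1687.5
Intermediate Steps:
U(c, n) = 2 (U(c, n) = 0 + 2 = 2)
v(J) = ⅛ (v(J) = (⅛)*1 = ⅛)
u(G, s) = -2 + 5*s + G*s (u(G, s) = (G*s + 5*s) - 2 = (5*s + G*s) - 2 = -2 + 5*s + G*s)
u(-20, v(-5))*436 + U(-9, 2) = (-2 + 5*(⅛) - 20*⅛)*436 + 2 = (-2 + 5/8 - 5/2)*436 + 2 = -31/8*436 + 2 = -3379/2 + 2 = -3375/2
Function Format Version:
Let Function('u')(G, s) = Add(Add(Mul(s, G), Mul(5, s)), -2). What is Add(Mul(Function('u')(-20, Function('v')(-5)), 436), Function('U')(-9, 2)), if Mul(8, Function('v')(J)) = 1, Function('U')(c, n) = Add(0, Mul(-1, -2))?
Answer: Rational(-3375, 2) ≈ -1687.5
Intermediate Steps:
Function('U')(c, n) = 2 (Function('U')(c, n) = Add(0, 2) = 2)
Function('v')(J) = Rational(1, 8) (Function('v')(J) = Mul(Rational(1, 8), 1) = Rational(1, 8))
Function('u')(G, s) = Add(-2, Mul(5, s), Mul(G, s)) (Function('u')(G, s) = Add(Add(Mul(G, s), Mul(5, s)), -2) = Add(Add(Mul(5, s), Mul(G, s)), -2) = Add(-2, Mul(5, s), Mul(G, s)))
Add(Mul(Function('u')(-20, Function('v')(-5)), 436), Function('U')(-9, 2)) = Add(Mul(Add(-2, Mul(5, Rational(1, 8)), Mul(-20, Rational(1, 8))), 436), 2) = Add(Mul(Add(-2, Rational(5, 8), Rational(-5, 2)), 436), 2) = Add(Mul(Rational(-31, 8), 436), 2) = Add(Rational(-3379, 2), 2) = Rational(-3375, 2)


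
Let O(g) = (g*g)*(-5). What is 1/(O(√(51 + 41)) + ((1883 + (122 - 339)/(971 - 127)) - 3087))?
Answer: -844/1404633 ≈ -0.00060087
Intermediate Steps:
O(g) = -5*g² (O(g) = g²*(-5) = -5*g²)
1/(O(√(51 + 41)) + ((1883 + (122 - 339)/(971 - 127)) - 3087)) = 1/(-5*(√(51 + 41))² + ((1883 + (122 - 339)/(971 - 127)) - 3087)) = 1/(-5*(√92)² + ((1883 - 217/844) - 3087)) = 1/(-5*(2*√23)² + ((1883 - 217*1/844) - 3087)) = 1/(-5*92 + ((1883 - 217/844) - 3087)) = 1/(-460 + (1589035/844 - 3087)) = 1/(-460 - 1016393/844) = 1/(-1404633/844) = -844/1404633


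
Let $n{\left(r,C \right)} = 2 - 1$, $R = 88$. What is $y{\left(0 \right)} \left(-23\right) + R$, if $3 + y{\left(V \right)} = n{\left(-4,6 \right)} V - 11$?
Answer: $410$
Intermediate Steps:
$n{\left(r,C \right)} = 1$
$y{\left(V \right)} = -14 + V$ ($y{\left(V \right)} = -3 + \left(1 V - 11\right) = -3 + \left(V - 11\right) = -3 + \left(-11 + V\right) = -14 + V$)
$y{\left(0 \right)} \left(-23\right) + R = \left(-14 + 0\right) \left(-23\right) + 88 = \left(-14\right) \left(-23\right) + 88 = 322 + 88 = 410$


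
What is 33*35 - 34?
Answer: 1121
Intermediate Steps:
33*35 - 34 = 1155 - 34 = 1121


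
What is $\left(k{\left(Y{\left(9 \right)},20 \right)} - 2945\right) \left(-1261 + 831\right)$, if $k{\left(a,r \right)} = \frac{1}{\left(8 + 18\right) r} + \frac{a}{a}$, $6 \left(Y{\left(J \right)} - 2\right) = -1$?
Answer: $\frac{65827797}{52} \approx 1.2659 \cdot 10^{6}$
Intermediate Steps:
$Y{\left(J \right)} = \frac{11}{6}$ ($Y{\left(J \right)} = 2 + \frac{1}{6} \left(-1\right) = 2 - \frac{1}{6} = \frac{11}{6}$)
$k{\left(a,r \right)} = 1 + \frac{1}{26 r}$ ($k{\left(a,r \right)} = \frac{1}{26 r} + 1 = 1 + \frac{1}{26 r}$)
$\left(k{\left(Y{\left(9 \right)},20 \right)} - 2945\right) \left(-1261 + 831\right) = \left(\frac{\frac{1}{26} + 20}{20} - 2945\right) \left(-1261 + 831\right) = \left(\frac{1}{20} \cdot \frac{521}{26} - 2945\right) \left(-430\right) = \left(\frac{521}{520} - 2945\right) \left(-430\right) = \left(- \frac{1530879}{520}\right) \left(-430\right) = \frac{65827797}{52}$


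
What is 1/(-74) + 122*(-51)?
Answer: -460429/74 ≈ -6222.0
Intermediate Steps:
1/(-74) + 122*(-51) = -1/74 - 6222 = -460429/74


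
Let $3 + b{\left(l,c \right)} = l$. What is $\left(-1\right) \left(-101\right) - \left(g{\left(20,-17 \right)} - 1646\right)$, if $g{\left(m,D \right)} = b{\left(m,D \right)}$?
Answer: $1730$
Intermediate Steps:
$b{\left(l,c \right)} = -3 + l$
$g{\left(m,D \right)} = -3 + m$
$\left(-1\right) \left(-101\right) - \left(g{\left(20,-17 \right)} - 1646\right) = \left(-1\right) \left(-101\right) - \left(\left(-3 + 20\right) - 1646\right) = 101 - \left(17 - 1646\right) = 101 - -1629 = 101 + 1629 = 1730$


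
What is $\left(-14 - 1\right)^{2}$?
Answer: $225$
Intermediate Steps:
$\left(-14 - 1\right)^{2} = \left(-15\right)^{2} = 225$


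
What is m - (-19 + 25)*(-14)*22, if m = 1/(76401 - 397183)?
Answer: 592805135/320782 ≈ 1848.0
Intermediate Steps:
m = -1/320782 (m = 1/(-320782) = -1/320782 ≈ -3.1174e-6)
m - (-19 + 25)*(-14)*22 = -1/320782 - (-19 + 25)*(-14)*22 = -1/320782 - 6*(-14)*22 = -1/320782 - (-84)*22 = -1/320782 - 1*(-1848) = -1/320782 + 1848 = 592805135/320782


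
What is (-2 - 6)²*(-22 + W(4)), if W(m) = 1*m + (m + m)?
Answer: -640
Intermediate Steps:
W(m) = 3*m (W(m) = m + 2*m = 3*m)
(-2 - 6)²*(-22 + W(4)) = (-2 - 6)²*(-22 + 3*4) = (-8)²*(-22 + 12) = 64*(-10) = -640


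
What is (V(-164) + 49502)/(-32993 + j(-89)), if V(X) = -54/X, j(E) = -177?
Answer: -4059191/2719940 ≈ -1.4924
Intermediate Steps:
(V(-164) + 49502)/(-32993 + j(-89)) = (-54/(-164) + 49502)/(-32993 - 177) = (-54*(-1/164) + 49502)/(-33170) = (27/82 + 49502)*(-1/33170) = (4059191/82)*(-1/33170) = -4059191/2719940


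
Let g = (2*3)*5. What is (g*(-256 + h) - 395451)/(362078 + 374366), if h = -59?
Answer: -404901/736444 ≈ -0.54981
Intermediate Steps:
g = 30 (g = 6*5 = 30)
(g*(-256 + h) - 395451)/(362078 + 374366) = (30*(-256 - 59) - 395451)/(362078 + 374366) = (30*(-315) - 395451)/736444 = (-9450 - 395451)*(1/736444) = -404901*1/736444 = -404901/736444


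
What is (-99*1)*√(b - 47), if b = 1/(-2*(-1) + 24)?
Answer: -99*I*√31746/26 ≈ -678.43*I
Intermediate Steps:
b = 1/26 (b = 1/(2 + 24) = 1/26 ≈ 0.038462)
(-99*1)*√(b - 47) = (-99*1)*√(1/26 - 47) = -99*I*√31746/26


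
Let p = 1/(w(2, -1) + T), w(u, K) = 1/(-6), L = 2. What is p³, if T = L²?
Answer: 216/12167 ≈ 0.017753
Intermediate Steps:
w(u, K) = -⅙
T = 4 (T = 2² = 4)
p = 6/23 (p = 1/(-⅙ + 4) = 1/(23/6) = 6/23 ≈ 0.26087)
p³ = (6/23)³ = 216/12167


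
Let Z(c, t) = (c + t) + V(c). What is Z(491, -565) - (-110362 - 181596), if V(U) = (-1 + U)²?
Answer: 531984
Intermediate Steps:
Z(c, t) = c + t + (-1 + c)² (Z(c, t) = (c + t) + (-1 + c)² = c + t + (-1 + c)²)
Z(491, -565) - (-110362 - 181596) = (491 - 565 + (-1 + 491)²) - (-110362 - 181596) = (491 - 565 + 490²) - 1*(-291958) = (491 - 565 + 240100) + 291958 = 240026 + 291958 = 531984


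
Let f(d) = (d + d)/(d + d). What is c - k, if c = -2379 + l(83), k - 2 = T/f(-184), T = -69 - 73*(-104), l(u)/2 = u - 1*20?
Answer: -9778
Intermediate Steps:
l(u) = -40 + 2*u (l(u) = 2*(u - 1*20) = 2*(u - 20) = 2*(-20 + u) = -40 + 2*u)
f(d) = 1 (f(d) = (2*d)/((2*d)) = (2*d)*(1/(2*d)) = 1)
T = 7523 (T = -69 + 7592 = 7523)
k = 7525 (k = 2 + 7523/1 = 2 + 7523*1 = 2 + 7523 = 7525)
c = -2253 (c = -2379 + (-40 + 2*83) = -2379 + (-40 + 166) = -2379 + 126 = -2253)
c - k = -2253 - 1*7525 = -2253 - 7525 = -9778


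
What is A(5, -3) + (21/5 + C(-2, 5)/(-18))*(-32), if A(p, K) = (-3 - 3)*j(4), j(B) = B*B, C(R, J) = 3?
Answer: -3376/15 ≈ -225.07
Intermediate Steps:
j(B) = B²
A(p, K) = -96 (A(p, K) = (-3 - 3)*4² = -6*16 = -96)
A(5, -3) + (21/5 + C(-2, 5)/(-18))*(-32) = -96 + (21/5 + 3/(-18))*(-32) = -96 + (21*(⅕) + 3*(-1/18))*(-32) = -96 + (21/5 - ⅙)*(-32) = -96 + (121/30)*(-32) = -96 - 1936/15 = -3376/15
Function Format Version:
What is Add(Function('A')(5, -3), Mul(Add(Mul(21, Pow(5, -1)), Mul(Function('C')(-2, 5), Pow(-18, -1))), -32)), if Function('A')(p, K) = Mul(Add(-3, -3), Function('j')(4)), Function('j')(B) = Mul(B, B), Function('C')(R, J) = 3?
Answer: Rational(-3376, 15) ≈ -225.07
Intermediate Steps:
Function('j')(B) = Pow(B, 2)
Function('A')(p, K) = -96 (Function('A')(p, K) = Mul(Add(-3, -3), Pow(4, 2)) = Mul(-6, 16) = -96)
Add(Function('A')(5, -3), Mul(Add(Mul(21, Pow(5, -1)), Mul(Function('C')(-2, 5), Pow(-18, -1))), -32)) = Add(-96, Mul(Add(Mul(21, Pow(5, -1)), Mul(3, Pow(-18, -1))), -32)) = Add(-96, Mul(Add(Mul(21, Rational(1, 5)), Mul(3, Rational(-1, 18))), -32)) = Add(-96, Mul(Add(Rational(21, 5), Rational(-1, 6)), -32)) = Add(-96, Mul(Rational(121, 30), -32)) = Add(-96, Rational(-1936, 15)) = Rational(-3376, 15)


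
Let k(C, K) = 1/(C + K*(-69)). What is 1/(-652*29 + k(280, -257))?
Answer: -18013/340589803 ≈ -5.2888e-5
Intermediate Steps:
k(C, K) = 1/(C - 69*K)
1/(-652*29 + k(280, -257)) = 1/(-652*29 + 1/(280 - 69*(-257))) = 1/(-18908 + 1/(280 + 17733)) = 1/(-18908 + 1/18013) = 1/(-340589803/18013) = -18013/340589803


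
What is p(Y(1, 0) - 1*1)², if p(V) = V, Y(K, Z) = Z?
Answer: 1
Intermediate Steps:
p(Y(1, 0) - 1*1)² = (0 - 1*1)² = (0 - 1)² = (-1)² = 1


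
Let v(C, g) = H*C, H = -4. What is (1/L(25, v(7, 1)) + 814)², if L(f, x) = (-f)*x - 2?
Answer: 322820557929/487204 ≈ 6.6260e+5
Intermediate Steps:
v(C, g) = -4*C
L(f, x) = -2 - f*x (L(f, x) = -f*x - 2 = -2 - f*x)
(1/L(25, v(7, 1)) + 814)² = (1/(-2 - 1*25*(-4*7)) + 814)² = (1/(-2 - 1*25*(-28)) + 814)² = (1/(-2 + 700) + 814)² = (1/698 + 814)² = (568173/698)² = 322820557929/487204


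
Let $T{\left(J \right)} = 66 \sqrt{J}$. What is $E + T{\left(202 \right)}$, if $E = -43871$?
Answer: $-43871 + 66 \sqrt{202} \approx -42933.0$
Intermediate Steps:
$E + T{\left(202 \right)} = -43871 + 66 \sqrt{202}$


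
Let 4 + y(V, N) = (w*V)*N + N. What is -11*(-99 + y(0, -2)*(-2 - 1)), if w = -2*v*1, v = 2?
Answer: 891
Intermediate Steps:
w = -4 (w = -2*2*1 = -4*1 = -4)
y(V, N) = -4 + N - 4*N*V (y(V, N) = -4 + ((-4*V)*N + N) = -4 + (-4*N*V + N) = -4 + (N - 4*N*V) = -4 + N - 4*N*V)
-11*(-99 + y(0, -2)*(-2 - 1)) = -11*(-99 + (-4 - 2 - 4*(-2)*0)*(-2 - 1)) = -11*(-99 + (-4 - 2 + 0)*(-3)) = -11*(-99 - 6*(-3)) = -11*(-99 + 18) = -11*(-81) = 891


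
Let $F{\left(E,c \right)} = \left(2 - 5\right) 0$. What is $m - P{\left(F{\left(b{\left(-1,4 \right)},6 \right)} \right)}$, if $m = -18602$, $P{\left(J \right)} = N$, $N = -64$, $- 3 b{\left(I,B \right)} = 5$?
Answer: $-18538$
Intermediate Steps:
$b{\left(I,B \right)} = - \frac{5}{3}$ ($b{\left(I,B \right)} = \left(- \frac{1}{3}\right) 5 = - \frac{5}{3}$)
$F{\left(E,c \right)} = 0$ ($F{\left(E,c \right)} = \left(-3\right) 0 = 0$)
$P{\left(J \right)} = -64$
$m - P{\left(F{\left(b{\left(-1,4 \right)},6 \right)} \right)} = -18602 - -64 = -18602 + 64 = -18538$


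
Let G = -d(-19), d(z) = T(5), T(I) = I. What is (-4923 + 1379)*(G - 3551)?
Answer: 12602464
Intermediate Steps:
d(z) = 5
G = -5 (G = -1*5 = -5)
(-4923 + 1379)*(G - 3551) = (-4923 + 1379)*(-5 - 3551) = -3544*(-3556) = 12602464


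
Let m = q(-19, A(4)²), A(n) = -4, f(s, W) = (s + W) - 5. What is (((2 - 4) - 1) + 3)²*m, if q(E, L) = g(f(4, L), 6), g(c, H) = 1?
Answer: 0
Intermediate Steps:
f(s, W) = -5 + W + s (f(s, W) = (W + s) - 5 = -5 + W + s)
q(E, L) = 1
m = 1
(((2 - 4) - 1) + 3)²*m = (((2 - 4) - 1) + 3)²*1 = ((-2 - 1) + 3)²*1 = (-3 + 3)²*1 = 0²*1 = 0*1 = 0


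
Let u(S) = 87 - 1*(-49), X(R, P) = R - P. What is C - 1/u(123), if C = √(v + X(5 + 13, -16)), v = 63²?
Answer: -1/136 + √4003 ≈ 63.262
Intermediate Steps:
u(S) = 136 (u(S) = 87 + 49 = 136)
v = 3969
C = √4003 (C = √(3969 + ((5 + 13) - 1*(-16))) = √(3969 + (18 + 16)) = √(3969 + 34) = √4003 ≈ 63.269)
C - 1/u(123) = √4003 - 1/136 = -1/136 + √4003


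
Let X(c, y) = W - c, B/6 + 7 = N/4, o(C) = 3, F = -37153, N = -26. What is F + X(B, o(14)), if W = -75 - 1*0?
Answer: -37147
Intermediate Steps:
B = -81 (B = -42 + 6*(-26/4) = -42 + 6*(-26*¼) = -42 + 6*(-13/2) = -42 - 39 = -81)
W = -75 (W = -75 + 0 = -75)
X(c, y) = -75 - c
F + X(B, o(14)) = -37153 + (-75 - 1*(-81)) = -37153 + (-75 + 81) = -37153 + 6 = -37147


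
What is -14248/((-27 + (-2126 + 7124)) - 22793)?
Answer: 7124/8911 ≈ 0.79946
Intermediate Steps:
-14248/((-27 + (-2126 + 7124)) - 22793) = -14248/((-27 + 4998) - 22793) = -14248/(4971 - 22793) = -14248/(-17822) = -14248*(-1/17822) = 7124/8911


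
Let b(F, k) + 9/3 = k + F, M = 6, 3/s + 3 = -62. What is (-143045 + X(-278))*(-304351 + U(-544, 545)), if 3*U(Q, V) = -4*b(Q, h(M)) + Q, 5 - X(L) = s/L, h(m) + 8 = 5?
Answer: 785239240818597/18070 ≈ 4.3455e+10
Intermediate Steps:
s = -3/65 (s = 3/(-3 - 62) = 3/(-65) = 3*(-1/65) = -3/65 ≈ -0.046154)
h(m) = -3 (h(m) = -8 + 5 = -3)
X(L) = 5 + 3/(65*L) (X(L) = 5 - (-3)/(65*L) = 5 + 3/(65*L))
b(F, k) = -3 + F + k (b(F, k) = -3 + (k + F) = -3 + (F + k) = -3 + F + k)
U(Q, V) = 8 - Q (U(Q, V) = (-4*(-3 + Q - 3) + Q)/3 = (-4*(-6 + Q) + Q)/3 = ((24 - 4*Q) + Q)/3 = (24 - 3*Q)/3 = 8 - Q)
(-143045 + X(-278))*(-304351 + U(-544, 545)) = (-143045 + (5 + (3/65)/(-278)))*(-304351 + (8 - 1*(-544))) = (-143045 + (5 + (3/65)*(-1/278)))*(-304351 + (8 + 544)) = (-143045 + (5 - 3/18070))*(-304351 + 552) = (-143045 + 90347/18070)*(-303799) = -2584732803/18070*(-303799) = 785239240818597/18070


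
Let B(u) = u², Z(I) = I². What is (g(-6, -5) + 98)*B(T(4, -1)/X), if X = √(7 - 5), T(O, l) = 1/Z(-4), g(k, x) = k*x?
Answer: ¼ ≈ 0.25000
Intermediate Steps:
T(O, l) = 1/16 (T(O, l) = 1/((-4)²) = 1/16)
X = √2 ≈ 1.4142
(g(-6, -5) + 98)*B(T(4, -1)/X) = (-6*(-5) + 98)*(1/(16*(√2)))² = (30 + 98)*((√2/2)/16)² = 128*(√2/32)² = 128*(1/512) = ¼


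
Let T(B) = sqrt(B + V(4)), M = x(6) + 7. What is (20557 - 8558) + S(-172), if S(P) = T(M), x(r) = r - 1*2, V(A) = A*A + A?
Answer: 11999 + sqrt(31) ≈ 12005.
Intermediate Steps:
V(A) = A + A**2 (V(A) = A**2 + A = A + A**2)
x(r) = -2 + r (x(r) = r - 2 = -2 + r)
M = 11 (M = (-2 + 6) + 7 = 4 + 7 = 11)
T(B) = sqrt(20 + B) (T(B) = sqrt(B + 4*(1 + 4)) = sqrt(B + 4*5) = sqrt(B + 20) = sqrt(20 + B))
S(P) = sqrt(31) (S(P) = sqrt(20 + 11) = sqrt(31))
(20557 - 8558) + S(-172) = (20557 - 8558) + sqrt(31) = 11999 + sqrt(31)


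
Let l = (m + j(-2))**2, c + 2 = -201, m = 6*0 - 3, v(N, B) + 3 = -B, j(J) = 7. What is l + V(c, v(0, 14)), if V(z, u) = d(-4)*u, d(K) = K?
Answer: 84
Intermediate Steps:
v(N, B) = -3 - B
m = -3 (m = 0 - 3 = -3)
c = -203 (c = -2 - 201 = -203)
V(z, u) = -4*u
l = 16 (l = (-3 + 7)**2 = 4**2 = 16)
l + V(c, v(0, 14)) = 16 - 4*(-3 - 1*14) = 16 - 4*(-3 - 14) = 16 - 4*(-17) = 16 + 68 = 84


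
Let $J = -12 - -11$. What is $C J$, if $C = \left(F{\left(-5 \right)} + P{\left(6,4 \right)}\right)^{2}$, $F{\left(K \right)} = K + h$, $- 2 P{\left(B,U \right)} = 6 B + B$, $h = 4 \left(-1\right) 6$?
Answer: $-2500$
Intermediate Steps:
$h = -24$ ($h = \left(-4\right) 6 = -24$)
$P{\left(B,U \right)} = - \frac{7 B}{2}$ ($P{\left(B,U \right)} = - \frac{6 B + B}{2} = - \frac{7 B}{2}$)
$F{\left(K \right)} = -24 + K$ ($F{\left(K \right)} = K - 24 = -24 + K$)
$J = -1$ ($J = -12 + 11 = -1$)
$C = 2500$ ($C = \left(\left(-24 - 5\right) - 21\right)^{2} = \left(-29 - 21\right)^{2} = \left(-50\right)^{2} = 2500$)
$C J = 2500 \left(-1\right) = -2500$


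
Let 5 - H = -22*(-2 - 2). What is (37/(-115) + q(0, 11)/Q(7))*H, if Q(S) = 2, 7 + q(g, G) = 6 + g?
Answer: 15687/230 ≈ 68.204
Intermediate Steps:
q(g, G) = -1 + g (q(g, G) = -7 + (6 + g) = -1 + g)
H = -83 (H = 5 - (-22)*(-2 - 2) = 5 - (-22)*(-4) = 5 - 1*88 = 5 - 88 = -83)
(37/(-115) + q(0, 11)/Q(7))*H = (37/(-115) + (-1 + 0)/2)*(-83) = (37*(-1/115) - 1*½)*(-83) = (-37/115 - ½)*(-83) = -189/230*(-83) = 15687/230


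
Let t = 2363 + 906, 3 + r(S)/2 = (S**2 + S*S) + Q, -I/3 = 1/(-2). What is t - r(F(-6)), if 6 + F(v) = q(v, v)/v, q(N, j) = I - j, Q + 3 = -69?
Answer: 12835/4 ≈ 3208.8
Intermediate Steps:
Q = -72 (Q = -3 - 69 = -72)
I = 3/2 (I = -3/(-2) = -3*(-1/2) = 3/2 ≈ 1.5000)
q(N, j) = 3/2 - j
F(v) = -6 + (3/2 - v)/v
r(S) = -150 + 4*S**2 (r(S) = -6 + 2*((S**2 + S*S) - 72) = -6 + 2*((S**2 + S**2) - 72) = -6 + 2*(2*S**2 - 72) = -6 + 2*(-72 + 2*S**2) = -6 + (-144 + 4*S**2) = -150 + 4*S**2)
t = 3269
t - r(F(-6)) = 3269 - (-150 + 4*(-7 + (3/2)/(-6))**2) = 3269 - (-150 + 4*(-7 + (3/2)*(-1/6))**2) = 3269 - (-150 + 4*(-7 - 1/4)**2) = 3269 - (-150 + 4*(-29/4)**2) = 3269 - (-150 + 4*(841/16)) = 3269 - (-150 + 841/4) = 3269 - 1*241/4 = 3269 - 241/4 = 12835/4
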